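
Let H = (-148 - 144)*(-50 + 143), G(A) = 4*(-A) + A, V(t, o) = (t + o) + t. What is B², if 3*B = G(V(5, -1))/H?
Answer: 9/81938704 ≈ 1.0984e-7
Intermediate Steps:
V(t, o) = o + 2*t (V(t, o) = (o + t) + t = o + 2*t)
G(A) = -3*A (G(A) = -4*A + A = -3*A)
H = -27156 (H = -292*93 = -27156)
B = 3/9052 (B = (-3*(-1 + 2*5)/(-27156))/3 = (-3*(-1 + 10)*(-1/27156))/3 = (-3*9*(-1/27156))/3 = (-27*(-1/27156))/3 = (⅓)*(9/9052) = 3/9052 ≈ 0.00033142)
B² = (3/9052)² = 9/81938704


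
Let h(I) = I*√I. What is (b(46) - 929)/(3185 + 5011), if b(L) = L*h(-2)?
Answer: -929/8196 - 23*I*√2/2049 ≈ -0.11335 - 0.015875*I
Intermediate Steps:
h(I) = I^(3/2)
b(L) = -2*I*L*√2 (b(L) = L*(-2)^(3/2) = L*(-2*I*√2) = -2*I*L*√2)
(b(46) - 929)/(3185 + 5011) = (-2*I*46*√2 - 929)/(3185 + 5011) = (-92*I*√2 - 929)/8196 = (-929 - 92*I*√2)*(1/8196) = -929/8196 - 23*I*√2/2049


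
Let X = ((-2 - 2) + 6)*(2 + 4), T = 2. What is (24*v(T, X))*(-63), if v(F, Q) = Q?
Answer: -18144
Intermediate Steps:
X = 12 (X = (-4 + 6)*6 = 2*6 = 12)
(24*v(T, X))*(-63) = (24*12)*(-63) = 288*(-63) = -18144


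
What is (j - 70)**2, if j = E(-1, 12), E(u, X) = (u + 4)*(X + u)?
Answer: 1369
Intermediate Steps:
E(u, X) = (4 + u)*(X + u)
j = 33 (j = (-1)**2 + 4*12 + 4*(-1) + 12*(-1) = 1 + 48 - 4 - 12 = 33)
(j - 70)**2 = (33 - 70)**2 = (-37)**2 = 1369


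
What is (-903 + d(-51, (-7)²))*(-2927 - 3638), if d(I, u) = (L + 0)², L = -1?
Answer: 5921630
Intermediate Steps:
d(I, u) = 1 (d(I, u) = (-1 + 0)² = (-1)² = 1)
(-903 + d(-51, (-7)²))*(-2927 - 3638) = (-903 + 1)*(-2927 - 3638) = -902*(-6565) = 5921630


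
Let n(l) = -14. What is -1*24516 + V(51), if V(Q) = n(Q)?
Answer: -24530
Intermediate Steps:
V(Q) = -14
-1*24516 + V(51) = -1*24516 - 14 = -24516 - 14 = -24530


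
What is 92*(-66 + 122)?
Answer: 5152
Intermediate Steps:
92*(-66 + 122) = 92*56 = 5152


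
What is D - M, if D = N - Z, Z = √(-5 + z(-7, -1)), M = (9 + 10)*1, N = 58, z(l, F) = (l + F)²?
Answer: 39 - √59 ≈ 31.319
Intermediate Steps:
z(l, F) = (F + l)²
M = 19 (M = 19*1 = 19)
Z = √59 (Z = √(-5 + (-1 - 7)²) = √(-5 + (-8)²) = √(-5 + 64) = √59 ≈ 7.6811)
D = 58 - √59 ≈ 50.319
D - M = (58 - √59) - 1*19 = (58 - √59) - 19 = 39 - √59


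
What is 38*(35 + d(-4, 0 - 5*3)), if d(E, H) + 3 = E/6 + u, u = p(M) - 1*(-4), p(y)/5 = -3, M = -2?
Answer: 2318/3 ≈ 772.67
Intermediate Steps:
p(y) = -15 (p(y) = 5*(-3) = -15)
u = -11 (u = -15 - 1*(-4) = -15 + 4 = -11)
d(E, H) = -14 + E/6 (d(E, H) = -3 + (E/6 - 11) = -3 + (-11 + E/6) = -14 + E/6)
38*(35 + d(-4, 0 - 5*3)) = 38*(35 + (-14 + (1/6)*(-4))) = 38*(35 + (-14 - 2/3)) = 38*(35 - 44/3) = 38*(61/3) = 2318/3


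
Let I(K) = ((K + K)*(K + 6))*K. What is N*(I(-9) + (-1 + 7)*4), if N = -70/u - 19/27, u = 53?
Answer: 446138/477 ≈ 935.30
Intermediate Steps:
I(K) = 2*K²*(6 + K) (I(K) = ((2*K)*(6 + K))*K = (2*K*(6 + K))*K = 2*K²*(6 + K))
N = -2897/1431 (N = -70/53 - 19/27 = -2897/1431 ≈ -2.0245)
N*(I(-9) + (-1 + 7)*4) = -2897*(2*(-9)²*(6 - 9) + (-1 + 7)*4)/1431 = -2897*(2*81*(-3) + 6*4)/1431 = -2897*(-486 + 24)/1431 = -2897/1431*(-462) = 446138/477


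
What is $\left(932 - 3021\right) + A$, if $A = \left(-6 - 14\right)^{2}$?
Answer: $-1689$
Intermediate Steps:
$A = 400$ ($A = \left(-20\right)^{2} = 400$)
$\left(932 - 3021\right) + A = \left(932 - 3021\right) + 400 = -2089 + 400 = -1689$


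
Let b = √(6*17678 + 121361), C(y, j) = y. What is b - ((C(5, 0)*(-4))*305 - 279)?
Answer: 6379 + √227429 ≈ 6855.9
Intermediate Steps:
b = √227429 (b = √(106068 + 121361) = √227429 ≈ 476.90)
b - ((C(5, 0)*(-4))*305 - 279) = √227429 - ((5*(-4))*305 - 279) = √227429 - (-20*305 - 279) = √227429 - (-6100 - 279) = √227429 - 1*(-6379) = √227429 + 6379 = 6379 + √227429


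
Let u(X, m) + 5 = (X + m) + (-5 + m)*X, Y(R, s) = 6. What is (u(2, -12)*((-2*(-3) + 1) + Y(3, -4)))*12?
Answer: -7644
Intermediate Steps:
u(X, m) = -5 + X + m + X*(-5 + m) (u(X, m) = -5 + ((X + m) + (-5 + m)*X) = -5 + ((X + m) + X*(-5 + m)) = -5 + (X + m + X*(-5 + m)) = -5 + X + m + X*(-5 + m))
(u(2, -12)*((-2*(-3) + 1) + Y(3, -4)))*12 = ((-5 - 12 - 4*2 + 2*(-12))*((-2*(-3) + 1) + 6))*12 = ((-5 - 12 - 8 - 24)*((6 + 1) + 6))*12 = -49*(7 + 6)*12 = -49*13*12 = -637*12 = -7644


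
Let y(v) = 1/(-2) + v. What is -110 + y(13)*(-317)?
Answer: -8145/2 ≈ -4072.5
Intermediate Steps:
y(v) = -½ + v (y(v) = 1*(-½) + v = -½ + v)
-110 + y(13)*(-317) = -110 + (-½ + 13)*(-317) = -110 + (25/2)*(-317) = -110 - 7925/2 = -8145/2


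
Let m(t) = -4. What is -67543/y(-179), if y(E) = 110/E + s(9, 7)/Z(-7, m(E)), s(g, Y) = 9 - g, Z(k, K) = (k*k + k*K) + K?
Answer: 12090197/110 ≈ 1.0991e+5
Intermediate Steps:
Z(k, K) = K + k² + K*k (Z(k, K) = (k² + K*k) + K = K + k² + K*k)
y(E) = 110/E (y(E) = 110/E + (9 - 1*9)/(-4 + (-7)² - 4*(-7)) = 110/E + (9 - 9)/(-4 + 49 + 28) = 110/E + 0/73 = 110/E + 0*(1/73) = 110/E + 0 = 110/E)
-67543/y(-179) = -67543/(110/(-179)) = -67543/(110*(-1/179)) = -67543/(-110/179) = -67543*(-179/110) = 12090197/110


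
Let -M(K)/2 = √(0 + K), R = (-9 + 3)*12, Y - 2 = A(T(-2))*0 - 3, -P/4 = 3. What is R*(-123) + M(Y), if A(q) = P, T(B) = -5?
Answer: 8856 - 2*I ≈ 8856.0 - 2.0*I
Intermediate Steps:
P = -12 (P = -4*3 = -12)
A(q) = -12
Y = -1 (Y = 2 + (-12*0 - 3) = 2 + (0 - 3) = 2 - 3 = -1)
R = -72 (R = -6*12 = -72)
M(K) = -2*√K (M(K) = -2*√(0 + K) = -2*√K)
R*(-123) + M(Y) = -72*(-123) - 2*I = 8856 - 2*I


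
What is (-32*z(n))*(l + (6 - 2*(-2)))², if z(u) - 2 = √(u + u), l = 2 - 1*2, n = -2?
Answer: -6400 - 6400*I ≈ -6400.0 - 6400.0*I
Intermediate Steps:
l = 0 (l = 2 - 2 = 0)
z(u) = 2 + √2*√u (z(u) = 2 + √(u + u) = 2 + √(2*u) = 2 + √2*√u)
(-32*z(n))*(l + (6 - 2*(-2)))² = (-32*(2 + √2*√(-2)))*(0 + (6 - 2*(-2)))² = (-32*(2 + √2*(I*√2)))*(0 + (6 + 4))² = (-32*(2 + 2*I))*(0 + 10)² = (-64 - 64*I)*10² = (-64 - 64*I)*100 = -6400 - 6400*I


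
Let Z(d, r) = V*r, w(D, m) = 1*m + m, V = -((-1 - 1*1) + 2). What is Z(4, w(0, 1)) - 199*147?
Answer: -29253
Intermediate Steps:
V = 0 (V = -((-1 - 1) + 2) = -(-2 + 2) = -1*0 = 0)
w(D, m) = 2*m (w(D, m) = m + m = 2*m)
Z(d, r) = 0 (Z(d, r) = 0*r = 0)
Z(4, w(0, 1)) - 199*147 = 0 - 199*147 = 0 - 29253 = -29253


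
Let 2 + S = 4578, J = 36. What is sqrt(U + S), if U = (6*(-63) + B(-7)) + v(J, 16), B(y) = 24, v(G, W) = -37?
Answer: 3*sqrt(465) ≈ 64.692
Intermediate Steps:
U = -391 (U = (6*(-63) + 24) - 37 = (-378 + 24) - 37 = -354 - 37 = -391)
S = 4576 (S = -2 + 4578 = 4576)
sqrt(U + S) = sqrt(-391 + 4576) = sqrt(4185) = 3*sqrt(465)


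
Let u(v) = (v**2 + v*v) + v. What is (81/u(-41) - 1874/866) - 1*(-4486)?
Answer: 79601974/17753 ≈ 4483.9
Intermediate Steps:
u(v) = v + 2*v**2 (u(v) = (v**2 + v**2) + v = 2*v**2 + v = v + 2*v**2)
(81/u(-41) - 1874/866) - 1*(-4486) = (81/((-41*(1 + 2*(-41)))) - 1874/866) - 1*(-4486) = (81/((-41*(1 - 82))) - 1874*1/866) + 4486 = (81/((-41*(-81))) - 937/433) + 4486 = (81/3321 - 937/433) + 4486 = (81*(1/3321) - 937/433) + 4486 = (1/41 - 937/433) + 4486 = -37984/17753 + 4486 = 79601974/17753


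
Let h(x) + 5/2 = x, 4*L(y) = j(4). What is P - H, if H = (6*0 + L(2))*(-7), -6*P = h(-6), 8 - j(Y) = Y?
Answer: 101/12 ≈ 8.4167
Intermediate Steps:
j(Y) = 8 - Y
L(y) = 1 (L(y) = (8 - 1*4)/4 = (8 - 4)/4 = (1/4)*4 = 1)
h(x) = -5/2 + x
P = 17/12 (P = -(-5/2 - 6)/6 = -1/6*(-17/2) = 17/12 ≈ 1.4167)
H = -7 (H = (6*0 + 1)*(-7) = (0 + 1)*(-7) = 1*(-7) = -7)
P - H = 17/12 - 1*(-7) = 17/12 + 7 = 101/12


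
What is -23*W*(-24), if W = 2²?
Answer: 2208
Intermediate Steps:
W = 4
-23*W*(-24) = -23*4*(-24) = -92*(-24) = 2208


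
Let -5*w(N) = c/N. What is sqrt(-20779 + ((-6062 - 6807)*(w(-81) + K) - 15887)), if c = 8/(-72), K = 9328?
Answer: I*sqrt(2188434206705)/135 ≈ 10958.0*I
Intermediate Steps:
c = -1/9 (c = 8*(-1/72) = -1/9 ≈ -0.11111)
w(N) = 1/(45*N) (w(N) = -(-1)/(45*N) = 1/(45*N))
sqrt(-20779 + ((-6062 - 6807)*(w(-81) + K) - 15887)) = sqrt(-20779 + ((-6062 - 6807)*((1/45)/(-81) + 9328) - 15887)) = sqrt(-20779 + (-12869*((1/45)*(-1/81) + 9328) - 15887)) = sqrt(-20779 + (-12869*(-1/3645 + 9328) - 15887)) = sqrt(-20779 + (-12869*34000559/3645 - 15887)) = sqrt(-20779 + (-437553193771/3645 - 15887)) = sqrt(-20779 - 437611101886/3645) = sqrt(-437686841341/3645) = I*sqrt(2188434206705)/135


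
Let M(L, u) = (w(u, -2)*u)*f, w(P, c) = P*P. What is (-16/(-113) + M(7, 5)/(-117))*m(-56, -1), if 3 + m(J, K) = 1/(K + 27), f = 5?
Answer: 5293981/343746 ≈ 15.401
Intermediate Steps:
w(P, c) = P²
m(J, K) = -3 + 1/(27 + K) (m(J, K) = -3 + 1/(K + 27) = -3 + 1/(27 + K))
M(L, u) = 5*u³ (M(L, u) = (u²*u)*5 = u³*5 = 5*u³)
(-16/(-113) + M(7, 5)/(-117))*m(-56, -1) = (-16/(-113) + (5*5³)/(-117))*((-80 - 3*(-1))/(27 - 1)) = (-16*(-1/113) + (5*125)*(-1/117))*((-80 + 3)/26) = (16/113 + 625*(-1/117))*((1/26)*(-77)) = (16/113 - 625/117)*(-77/26) = -68753/13221*(-77/26) = 5293981/343746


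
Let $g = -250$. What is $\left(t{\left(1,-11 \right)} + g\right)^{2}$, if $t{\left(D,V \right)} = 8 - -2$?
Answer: $57600$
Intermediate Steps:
$t{\left(D,V \right)} = 10$ ($t{\left(D,V \right)} = 8 + 2 = 10$)
$\left(t{\left(1,-11 \right)} + g\right)^{2} = \left(10 - 250\right)^{2} = \left(-240\right)^{2} = 57600$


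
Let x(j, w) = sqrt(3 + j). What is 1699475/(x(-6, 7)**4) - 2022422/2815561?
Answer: 4784957328677/25340049 ≈ 1.8883e+5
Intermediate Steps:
1699475/(x(-6, 7)**4) - 2022422/2815561 = 1699475/((sqrt(3 - 6))**4) - 2022422/2815561 = 1699475/((sqrt(-3))**4) - 2022422*1/2815561 = 1699475/((I*sqrt(3))**4) - 2022422/2815561 = 1699475/9 - 2022422/2815561 = 4784957328677/25340049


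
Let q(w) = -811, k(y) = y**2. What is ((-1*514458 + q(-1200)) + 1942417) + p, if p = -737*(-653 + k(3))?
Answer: 1901776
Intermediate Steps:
p = 474628 (p = -737*(-653 + 3**2) = -737*(-653 + 9) = -737*(-644) = 474628)
((-1*514458 + q(-1200)) + 1942417) + p = ((-1*514458 - 811) + 1942417) + 474628 = ((-514458 - 811) + 1942417) + 474628 = (-515269 + 1942417) + 474628 = 1427148 + 474628 = 1901776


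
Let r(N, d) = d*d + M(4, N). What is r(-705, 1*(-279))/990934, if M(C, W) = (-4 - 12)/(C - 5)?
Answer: 77857/990934 ≈ 0.078569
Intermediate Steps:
M(C, W) = -16/(-5 + C)
r(N, d) = 16 + d² (r(N, d) = d*d - 16/(-5 + 4) = d² - 16/(-1) = d² - 16*(-1) = d² + 16 = 16 + d²)
r(-705, 1*(-279))/990934 = (16 + (1*(-279))²)/990934 = (16 + (-279)²)*(1/990934) = (16 + 77841)*(1/990934) = 77857*(1/990934) = 77857/990934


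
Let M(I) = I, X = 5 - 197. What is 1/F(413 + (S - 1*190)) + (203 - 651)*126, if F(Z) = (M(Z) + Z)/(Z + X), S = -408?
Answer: -20885383/370 ≈ -56447.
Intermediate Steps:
X = -192
F(Z) = 2*Z/(-192 + Z) (F(Z) = (Z + Z)/(Z - 192) = (2*Z)/(-192 + Z) = 2*Z/(-192 + Z))
1/F(413 + (S - 1*190)) + (203 - 651)*126 = 1/(2*(413 + (-408 - 1*190))/(-192 + (413 + (-408 - 1*190)))) + (203 - 651)*126 = 1/(2*(413 + (-408 - 190))/(-192 + (413 + (-408 - 190)))) - 448*126 = 1/(2*(413 - 598)/(-192 + (413 - 598))) - 56448 = 1/(2*(-185)/(-192 - 185)) - 56448 = 1/(2*(-185)/(-377)) - 56448 = 1/(2*(-185)*(-1/377)) - 56448 = 1/(370/377) - 56448 = 377/370 - 56448 = -20885383/370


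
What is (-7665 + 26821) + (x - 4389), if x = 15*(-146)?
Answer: 12577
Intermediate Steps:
x = -2190
(-7665 + 26821) + (x - 4389) = (-7665 + 26821) + (-2190 - 4389) = 19156 - 6579 = 12577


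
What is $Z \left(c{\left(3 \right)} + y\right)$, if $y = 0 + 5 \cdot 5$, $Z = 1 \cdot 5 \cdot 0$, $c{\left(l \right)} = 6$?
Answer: $0$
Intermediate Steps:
$Z = 0$ ($Z = 5 \cdot 0 = 0$)
$y = 25$ ($y = 0 + 25 = 25$)
$Z \left(c{\left(3 \right)} + y\right) = 0 \left(6 + 25\right) = 0 \cdot 31 = 0$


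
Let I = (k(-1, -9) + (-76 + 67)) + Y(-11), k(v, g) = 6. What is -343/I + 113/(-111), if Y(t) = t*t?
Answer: -51407/13098 ≈ -3.9248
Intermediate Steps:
Y(t) = t²
I = 118 (I = (6 + (-76 + 67)) + (-11)² = (6 - 9) + 121 = -3 + 121 = 118)
-343/I + 113/(-111) = -343/118 + 113/(-111) = -343*1/118 + 113*(-1/111) = -343/118 - 113/111 = -51407/13098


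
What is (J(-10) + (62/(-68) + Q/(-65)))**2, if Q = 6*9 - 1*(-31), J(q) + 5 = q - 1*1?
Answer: 64850809/195364 ≈ 331.95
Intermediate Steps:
J(q) = -6 + q (J(q) = -5 + (q - 1*1) = -5 + (q - 1) = -5 + (-1 + q) = -6 + q)
Q = 85 (Q = 54 + 31 = 85)
(J(-10) + (62/(-68) + Q/(-65)))**2 = ((-6 - 10) + (62/(-68) + 85/(-65)))**2 = (-16 + (62*(-1/68) + 85*(-1/65)))**2 = (-16 + (-31/34 - 17/13))**2 = (-16 - 981/442)**2 = (-8053/442)**2 = 64850809/195364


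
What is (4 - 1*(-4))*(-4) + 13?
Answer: -19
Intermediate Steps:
(4 - 1*(-4))*(-4) + 13 = (4 + 4)*(-4) + 13 = 8*(-4) + 13 = -32 + 13 = -19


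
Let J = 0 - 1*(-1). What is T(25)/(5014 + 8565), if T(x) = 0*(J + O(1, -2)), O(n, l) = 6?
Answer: 0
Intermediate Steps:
J = 1 (J = 0 + 1 = 1)
T(x) = 0 (T(x) = 0*(1 + 6) = 0*7 = 0)
T(25)/(5014 + 8565) = 0/(5014 + 8565) = 0/13579 = (1/13579)*0 = 0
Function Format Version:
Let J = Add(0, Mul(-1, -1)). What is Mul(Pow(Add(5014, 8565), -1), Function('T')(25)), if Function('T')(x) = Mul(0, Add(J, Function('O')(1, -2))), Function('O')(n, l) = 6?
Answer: 0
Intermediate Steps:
J = 1 (J = Add(0, 1) = 1)
Function('T')(x) = 0 (Function('T')(x) = Mul(0, Add(1, 6)) = Mul(0, 7) = 0)
Mul(Pow(Add(5014, 8565), -1), Function('T')(25)) = Mul(Pow(Add(5014, 8565), -1), 0) = Mul(Pow(13579, -1), 0) = Mul(Rational(1, 13579), 0) = 0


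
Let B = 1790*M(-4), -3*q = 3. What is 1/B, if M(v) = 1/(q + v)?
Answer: -1/358 ≈ -0.0027933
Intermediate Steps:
q = -1 (q = -1/3*3 = -1)
M(v) = 1/(-1 + v)
B = -358 (B = 1790/(-1 - 4) = 1790/(-5) = 1790*(-1/5) = -358)
1/B = 1/(-358) = -1/358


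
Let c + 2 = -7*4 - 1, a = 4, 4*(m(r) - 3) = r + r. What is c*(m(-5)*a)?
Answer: -62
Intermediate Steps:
m(r) = 3 + r/2 (m(r) = 3 + (r + r)/4 = 3 + (2*r)/4 = 3 + r/2)
c = -31 (c = -2 + (-7*4 - 1) = -2 + (-28 - 1) = -2 - 29 = -31)
c*(m(-5)*a) = -31*(3 + (½)*(-5))*4 = -31*(3 - 5/2)*4 = -31*4/2 = -31*2 = -62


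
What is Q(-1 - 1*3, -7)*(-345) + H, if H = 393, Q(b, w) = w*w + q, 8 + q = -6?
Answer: -11682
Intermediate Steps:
q = -14 (q = -8 - 6 = -14)
Q(b, w) = -14 + w**2 (Q(b, w) = w*w - 14 = w**2 - 14 = -14 + w**2)
Q(-1 - 1*3, -7)*(-345) + H = (-14 + (-7)**2)*(-345) + 393 = (-14 + 49)*(-345) + 393 = 35*(-345) + 393 = -12075 + 393 = -11682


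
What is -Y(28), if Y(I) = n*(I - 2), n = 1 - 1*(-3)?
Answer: -104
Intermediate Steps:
n = 4 (n = 1 + 3 = 4)
Y(I) = -8 + 4*I (Y(I) = 4*(I - 2) = 4*(-2 + I) = -8 + 4*I)
-Y(28) = -(-8 + 4*28) = -(-8 + 112) = -1*104 = -104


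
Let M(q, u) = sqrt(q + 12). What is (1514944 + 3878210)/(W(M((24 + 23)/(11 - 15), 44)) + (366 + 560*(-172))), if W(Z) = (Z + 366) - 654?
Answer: -3595436/64161 ≈ -56.038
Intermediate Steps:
M(q, u) = sqrt(12 + q)
W(Z) = -288 + Z (W(Z) = (366 + Z) - 654 = -288 + Z)
(1514944 + 3878210)/(W(M((24 + 23)/(11 - 15), 44)) + (366 + 560*(-172))) = (1514944 + 3878210)/((-288 + sqrt(12 + (24 + 23)/(11 - 15))) + (366 + 560*(-172))) = 5393154/((-288 + sqrt(12 + 47/(-4))) + (366 - 96320)) = 5393154/((-288 + sqrt(12 + 47*(-1/4))) - 95954) = 5393154/((-288 + sqrt(12 - 47/4)) - 95954) = 5393154/((-288 + sqrt(1/4)) - 95954) = 5393154/((-288 + 1/2) - 95954) = 5393154/(-575/2 - 95954) = 5393154/(-192483/2) = 5393154*(-2/192483) = -3595436/64161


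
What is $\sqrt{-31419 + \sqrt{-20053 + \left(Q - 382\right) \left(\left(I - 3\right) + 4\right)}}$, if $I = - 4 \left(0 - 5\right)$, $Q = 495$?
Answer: $\sqrt{-31419 + 4 i \sqrt{1105}} \approx 0.3751 + 177.25 i$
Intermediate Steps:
$I = 20$ ($I = \left(-4\right) \left(-5\right) = 20$)
$\sqrt{-31419 + \sqrt{-20053 + \left(Q - 382\right) \left(\left(I - 3\right) + 4\right)}} = \sqrt{-31419 + \sqrt{-20053 + \left(495 - 382\right) \left(\left(20 - 3\right) + 4\right)}} = \sqrt{-31419 + \sqrt{-20053 + 113 \left(17 + 4\right)}} = \sqrt{-31419 + \sqrt{-20053 + 113 \cdot 21}} = \sqrt{-31419 + \sqrt{-20053 + 2373}} = \sqrt{-31419 + \sqrt{-17680}} = \sqrt{-31419 + 4 i \sqrt{1105}}$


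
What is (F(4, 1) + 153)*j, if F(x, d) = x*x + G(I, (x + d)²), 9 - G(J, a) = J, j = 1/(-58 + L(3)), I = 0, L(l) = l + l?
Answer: -89/26 ≈ -3.4231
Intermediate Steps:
L(l) = 2*l
j = -1/52 (j = 1/(-58 + 2*3) = 1/(-58 + 6) = 1/(-52) = -1/52 ≈ -0.019231)
G(J, a) = 9 - J
F(x, d) = 9 + x² (F(x, d) = x*x + (9 - 1*0) = x² + (9 + 0) = x² + 9 = 9 + x²)
(F(4, 1) + 153)*j = ((9 + 4²) + 153)*(-1/52) = ((9 + 16) + 153)*(-1/52) = (25 + 153)*(-1/52) = 178*(-1/52) = -89/26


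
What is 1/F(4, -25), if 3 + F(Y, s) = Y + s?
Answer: -1/24 ≈ -0.041667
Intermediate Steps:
F(Y, s) = -3 + Y + s (F(Y, s) = -3 + (Y + s) = -3 + Y + s)
1/F(4, -25) = 1/(-3 + 4 - 25) = 1/(-24) = -1/24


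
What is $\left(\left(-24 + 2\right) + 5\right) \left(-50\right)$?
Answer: $850$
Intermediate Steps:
$\left(\left(-24 + 2\right) + 5\right) \left(-50\right) = \left(-22 + 5\right) \left(-50\right) = \left(-17\right) \left(-50\right) = 850$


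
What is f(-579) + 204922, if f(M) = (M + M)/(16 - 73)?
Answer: 3893904/19 ≈ 2.0494e+5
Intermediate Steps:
f(M) = -2*M/57 (f(M) = (2*M)/(-57) = (2*M)*(-1/57) = -2*M/57)
f(-579) + 204922 = -2/57*(-579) + 204922 = 386/19 + 204922 = 3893904/19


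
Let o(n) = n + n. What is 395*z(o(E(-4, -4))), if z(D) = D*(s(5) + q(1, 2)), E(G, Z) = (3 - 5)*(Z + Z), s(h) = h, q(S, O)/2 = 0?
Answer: 63200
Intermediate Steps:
q(S, O) = 0 (q(S, O) = 2*0 = 0)
E(G, Z) = -4*Z
o(n) = 2*n
z(D) = 5*D (z(D) = D*(5 + 0) = D*5 = 5*D)
395*z(o(E(-4, -4))) = 395*(5*(2*(-4*(-4)))) = 395*(5*(2*16)) = 395*(5*32) = 395*160 = 63200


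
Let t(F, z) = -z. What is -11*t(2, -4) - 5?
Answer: -49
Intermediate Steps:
-11*t(2, -4) - 5 = -(-11)*(-4) - 5 = -11*4 - 5 = -44 - 5 = -49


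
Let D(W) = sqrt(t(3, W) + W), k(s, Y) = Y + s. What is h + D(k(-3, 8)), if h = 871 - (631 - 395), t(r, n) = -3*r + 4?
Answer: 635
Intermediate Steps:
t(r, n) = 4 - 3*r
h = 635 (h = 871 - 1*236 = 871 - 236 = 635)
D(W) = sqrt(-5 + W) (D(W) = sqrt((4 - 3*3) + W) = sqrt((4 - 9) + W) = sqrt(-5 + W))
h + D(k(-3, 8)) = 635 + sqrt(-5 + (8 - 3)) = 635 + sqrt(-5 + 5) = 635 + sqrt(0) = 635 + 0 = 635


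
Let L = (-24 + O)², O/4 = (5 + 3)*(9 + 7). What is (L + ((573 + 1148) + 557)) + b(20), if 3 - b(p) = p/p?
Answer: 240424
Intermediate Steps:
b(p) = 2 (b(p) = 3 - p/p = 3 - 1*1 = 3 - 1 = 2)
O = 512 (O = 4*((5 + 3)*(9 + 7)) = 4*(8*16) = 4*128 = 512)
L = 238144 (L = (-24 + 512)² = 488² = 238144)
(L + ((573 + 1148) + 557)) + b(20) = (238144 + ((573 + 1148) + 557)) + 2 = (238144 + (1721 + 557)) + 2 = (238144 + 2278) + 2 = 240422 + 2 = 240424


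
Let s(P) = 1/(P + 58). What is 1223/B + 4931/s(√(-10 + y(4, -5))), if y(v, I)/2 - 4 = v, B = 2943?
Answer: 841693337/2943 + 4931*√6 ≈ 2.9808e+5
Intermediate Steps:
y(v, I) = 8 + 2*v
s(P) = 1/(58 + P)
1223/B + 4931/s(√(-10 + y(4, -5))) = 1223/2943 + 4931/(1/(58 + √(-10 + (8 + 2*4)))) = 1223*(1/2943) + 4931/(1/(58 + √(-10 + (8 + 8)))) = 1223/2943 + 4931/(1/(58 + √(-10 + 16))) = 1223/2943 + 4931/(1/(58 + √6)) = 1223/2943 + 4931*(58 + √6) = 1223/2943 + (285998 + 4931*√6) = 841693337/2943 + 4931*√6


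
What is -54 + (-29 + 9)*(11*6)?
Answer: -1374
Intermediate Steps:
-54 + (-29 + 9)*(11*6) = -54 - 20*66 = -54 - 1320 = -1374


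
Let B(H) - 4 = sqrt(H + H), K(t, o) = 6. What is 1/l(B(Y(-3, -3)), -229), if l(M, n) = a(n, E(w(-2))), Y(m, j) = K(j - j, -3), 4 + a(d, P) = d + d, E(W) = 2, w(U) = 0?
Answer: -1/462 ≈ -0.0021645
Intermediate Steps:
a(d, P) = -4 + 2*d (a(d, P) = -4 + (d + d) = -4 + 2*d)
Y(m, j) = 6
B(H) = 4 + sqrt(2)*sqrt(H) (B(H) = 4 + sqrt(H + H) = 4 + sqrt(2*H) = 4 + sqrt(2)*sqrt(H))
l(M, n) = -4 + 2*n
1/l(B(Y(-3, -3)), -229) = 1/(-4 + 2*(-229)) = 1/(-4 - 458) = 1/(-462) = -1/462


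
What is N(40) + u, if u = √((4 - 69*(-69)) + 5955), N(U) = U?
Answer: 40 + 4*√670 ≈ 143.54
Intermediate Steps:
u = 4*√670 (u = √((4 + 4761) + 5955) = √(4765 + 5955) = √10720 = 4*√670 ≈ 103.54)
N(40) + u = 40 + 4*√670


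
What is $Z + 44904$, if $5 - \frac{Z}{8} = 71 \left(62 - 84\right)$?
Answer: $57440$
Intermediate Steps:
$Z = 12536$ ($Z = 40 - 8 \cdot 71 \left(62 - 84\right) = 40 - 8 \cdot 71 \left(-22\right) = 40 - -12496 = 40 + 12496 = 12536$)
$Z + 44904 = 12536 + 44904 = 57440$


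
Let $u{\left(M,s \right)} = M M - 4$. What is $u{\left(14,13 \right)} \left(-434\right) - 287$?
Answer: $-83615$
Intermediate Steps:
$u{\left(M,s \right)} = -4 + M^{2}$ ($u{\left(M,s \right)} = M^{2} - 4 = -4 + M^{2}$)
$u{\left(14,13 \right)} \left(-434\right) - 287 = \left(-4 + 14^{2}\right) \left(-434\right) - 287 = \left(-4 + 196\right) \left(-434\right) - 287 = 192 \left(-434\right) - 287 = -83328 - 287 = -83615$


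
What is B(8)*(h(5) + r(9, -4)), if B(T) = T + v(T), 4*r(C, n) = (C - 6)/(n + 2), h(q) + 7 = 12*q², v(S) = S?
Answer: 4682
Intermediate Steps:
h(q) = -7 + 12*q²
r(C, n) = (-6 + C)/(4*(2 + n)) (r(C, n) = ((C - 6)/(n + 2))/4 = ((-6 + C)/(2 + n))/4 = (-6 + C)/(4*(2 + n)))
B(T) = 2*T (B(T) = T + T = 2*T)
B(8)*(h(5) + r(9, -4)) = (2*8)*((-7 + 12*5²) + (-6 + 9)/(4*(2 - 4))) = 16*((-7 + 12*25) + (¼)*3/(-2)) = 16*((-7 + 300) + (¼)*(-½)*3) = 16*(293 - 3/8) = 16*(2341/8) = 4682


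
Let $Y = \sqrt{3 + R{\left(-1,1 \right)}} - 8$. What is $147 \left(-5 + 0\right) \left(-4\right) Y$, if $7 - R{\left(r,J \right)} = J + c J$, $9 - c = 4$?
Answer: $-17640$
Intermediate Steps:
$c = 5$ ($c = 9 - 4 = 5$)
$R{\left(r,J \right)} = 7 - 6 J$ ($R{\left(r,J \right)} = 7 - \left(J + 5 J\right) = 7 - 6 J$)
$Y = -6$ ($Y = \sqrt{3 + \left(7 - 6\right)} - 8 = \sqrt{3 + 1} - 8 = \sqrt{4} - 8 = 2 - 8 = -6$)
$147 \left(-5 + 0\right) \left(-4\right) Y = 147 \left(-5 + 0\right) \left(-4\right) \left(-6\right) = 147 \left(\left(-5\right) \left(-4\right)\right) \left(-6\right) = 147 \cdot 20 \left(-6\right) = 2940 \left(-6\right) = -17640$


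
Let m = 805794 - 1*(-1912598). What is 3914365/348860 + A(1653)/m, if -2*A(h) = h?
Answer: 1064049016829/94833823312 ≈ 11.220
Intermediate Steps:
A(h) = -h/2
m = 2718392 (m = 805794 + 1912598 = 2718392)
3914365/348860 + A(1653)/m = 3914365/348860 - 1/2*1653/2718392 = 3914365*(1/348860) - 1653/2*1/2718392 = 782873/69772 - 1653/5436784 = 1064049016829/94833823312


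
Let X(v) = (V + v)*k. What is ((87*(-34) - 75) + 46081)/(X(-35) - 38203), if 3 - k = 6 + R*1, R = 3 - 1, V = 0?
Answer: -10762/9507 ≈ -1.1320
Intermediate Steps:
R = 2
k = -5 (k = 3 - (6 + 2*1) = 3 - (6 + 2) = 3 - 1*8 = 3 - 8 = -5)
X(v) = -5*v (X(v) = (0 + v)*(-5) = v*(-5) = -5*v)
((87*(-34) - 75) + 46081)/(X(-35) - 38203) = ((87*(-34) - 75) + 46081)/(-5*(-35) - 38203) = ((-2958 - 75) + 46081)/(175 - 38203) = (-3033 + 46081)/(-38028) = 43048*(-1/38028) = -10762/9507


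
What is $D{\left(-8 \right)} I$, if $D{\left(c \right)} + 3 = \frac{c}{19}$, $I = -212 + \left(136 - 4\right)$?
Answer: $\frac{5200}{19} \approx 273.68$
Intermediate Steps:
$I = -80$ ($I = -212 + 132 = -80$)
$D{\left(c \right)} = -3 + \frac{c}{19}$
$D{\left(-8 \right)} I = \left(-3 + \frac{1}{19} \left(-8\right)\right) \left(-80\right) = \left(-3 - \frac{8}{19}\right) \left(-80\right) = \left(- \frac{65}{19}\right) \left(-80\right) = \frac{5200}{19}$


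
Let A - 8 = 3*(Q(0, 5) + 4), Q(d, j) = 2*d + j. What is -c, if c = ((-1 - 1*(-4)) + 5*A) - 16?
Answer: -162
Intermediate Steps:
Q(d, j) = j + 2*d
A = 35 (A = 8 + 3*((5 + 2*0) + 4) = 8 + 3*((5 + 0) + 4) = 8 + 3*(5 + 4) = 8 + 3*9 = 8 + 27 = 35)
c = 162 (c = ((-1 - 1*(-4)) + 5*35) - 16 = ((-1 + 4) + 175) - 16 = (3 + 175) - 16 = 178 - 16 = 162)
-c = -1*162 = -162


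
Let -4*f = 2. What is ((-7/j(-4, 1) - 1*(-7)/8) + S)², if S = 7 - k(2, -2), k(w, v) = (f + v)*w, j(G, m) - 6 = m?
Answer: 9025/64 ≈ 141.02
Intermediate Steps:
f = -½ (f = -¼*2 = -½ ≈ -0.50000)
j(G, m) = 6 + m
k(w, v) = w*(-½ + v) (k(w, v) = (-½ + v)*w = w*(-½ + v))
S = 12 (S = 7 - 2*(-½ - 2) = 7 - 2*(-5)/2 = 7 - 1*(-5) = 7 + 5 = 12)
((-7/j(-4, 1) - 1*(-7)/8) + S)² = ((-7/(6 + 1) - 1*(-7)/8) + 12)² = ((-7/7 + 7*(⅛)) + 12)² = ((-7*⅐ + 7/8) + 12)² = ((-1 + 7/8) + 12)² = (-⅛ + 12)² = (95/8)² = 9025/64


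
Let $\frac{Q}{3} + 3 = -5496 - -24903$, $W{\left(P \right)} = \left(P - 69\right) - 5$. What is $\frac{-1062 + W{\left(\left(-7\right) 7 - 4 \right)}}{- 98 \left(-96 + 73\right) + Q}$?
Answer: $- \frac{1189}{60466} \approx -0.019664$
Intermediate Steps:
$W{\left(P \right)} = -74 + P$ ($W{\left(P \right)} = \left(-69 + P\right) - 5 = -74 + P$)
$Q = 58212$ ($Q = -9 + 3 \left(-5496 - -24903\right) = -9 + 3 \left(-5496 + 24903\right) = -9 + 3 \cdot 19407 = -9 + 58221 = 58212$)
$\frac{-1062 + W{\left(\left(-7\right) 7 - 4 \right)}}{- 98 \left(-96 + 73\right) + Q} = \frac{-1062 - 127}{- 98 \left(-96 + 73\right) + 58212} = \frac{-1062 - 127}{\left(-98\right) \left(-23\right) + 58212} = \frac{-1062 - 127}{2254 + 58212} = \frac{-1062 - 127}{60466} = \left(-1189\right) \frac{1}{60466} = - \frac{1189}{60466}$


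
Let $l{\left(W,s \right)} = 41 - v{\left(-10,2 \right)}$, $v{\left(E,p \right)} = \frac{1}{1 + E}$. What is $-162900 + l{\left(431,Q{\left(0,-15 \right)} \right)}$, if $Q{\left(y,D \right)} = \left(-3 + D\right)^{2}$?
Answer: $- \frac{1465730}{9} \approx -1.6286 \cdot 10^{5}$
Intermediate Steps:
$l{\left(W,s \right)} = \frac{370}{9}$ ($l{\left(W,s \right)} = 41 - \frac{1}{1 - 10} = 41 - \frac{1}{-9} = 41 - - \frac{1}{9} = 41 + \frac{1}{9} = \frac{370}{9}$)
$-162900 + l{\left(431,Q{\left(0,-15 \right)} \right)} = -162900 + \frac{370}{9} = - \frac{1465730}{9}$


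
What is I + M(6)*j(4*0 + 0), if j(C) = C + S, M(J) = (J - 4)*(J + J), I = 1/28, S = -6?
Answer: -4031/28 ≈ -143.96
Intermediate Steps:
I = 1/28 ≈ 0.035714
M(J) = 2*J*(-4 + J) (M(J) = (-4 + J)*(2*J) = 2*J*(-4 + J))
j(C) = -6 + C (j(C) = C - 6 = -6 + C)
I + M(6)*j(4*0 + 0) = 1/28 + (2*6*(-4 + 6))*(-6 + (4*0 + 0)) = 1/28 + (2*6*2)*(-6 + (0 + 0)) = 1/28 + 24*(-6 + 0) = 1/28 + 24*(-6) = 1/28 - 144 = -4031/28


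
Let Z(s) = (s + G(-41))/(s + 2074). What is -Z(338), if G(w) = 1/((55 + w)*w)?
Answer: -194011/1384488 ≈ -0.14013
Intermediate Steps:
G(w) = 1/(w*(55 + w))
Z(s) = (-1/574 + s)/(2074 + s) (Z(s) = (s + 1/((-41)*(55 - 41)))/(s + 2074) = (s - 1/41/14)/(2074 + s) = (s - 1/41*1/14)/(2074 + s) = (s - 1/574)/(2074 + s) = (-1/574 + s)/(2074 + s))
-Z(338) = -(-1/574 + 338)/(2074 + 338) = -194011/(2412*574) = -1*194011/1384488 = -194011/1384488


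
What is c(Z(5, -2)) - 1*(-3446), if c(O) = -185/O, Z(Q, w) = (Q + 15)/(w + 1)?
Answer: 13821/4 ≈ 3455.3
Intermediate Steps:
Z(Q, w) = (15 + Q)/(1 + w)
c(Z(5, -2)) - 1*(-3446) = -185*(1 - 2)/(15 + 5) - 1*(-3446) = -185/(20/(-1)) + 3446 = -185/((-1*20)) + 3446 = -185/(-20) + 3446 = -185*(-1/20) + 3446 = 37/4 + 3446 = 13821/4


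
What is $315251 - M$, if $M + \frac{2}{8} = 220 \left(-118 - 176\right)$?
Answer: $\frac{1519725}{4} \approx 3.7993 \cdot 10^{5}$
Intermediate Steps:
$M = - \frac{258721}{4}$ ($M = - \frac{1}{4} + 220 \left(-118 - 176\right) = - \frac{1}{4} + 220 \left(-294\right) = - \frac{1}{4} - 64680 = - \frac{258721}{4} \approx -64680.0$)
$315251 - M = 315251 - - \frac{258721}{4} = 315251 + \frac{258721}{4} = \frac{1519725}{4}$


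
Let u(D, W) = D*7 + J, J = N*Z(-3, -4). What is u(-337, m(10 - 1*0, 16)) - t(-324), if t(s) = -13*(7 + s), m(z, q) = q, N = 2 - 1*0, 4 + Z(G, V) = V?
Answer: -6496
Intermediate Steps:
Z(G, V) = -4 + V
N = 2 (N = 2 + 0 = 2)
J = -16 (J = 2*(-4 - 4) = 2*(-8) = -16)
t(s) = -91 - 13*s
u(D, W) = -16 + 7*D (u(D, W) = D*7 - 16 = 7*D - 16 = -16 + 7*D)
u(-337, m(10 - 1*0, 16)) - t(-324) = (-16 + 7*(-337)) - (-91 - 13*(-324)) = (-16 - 2359) - (-91 + 4212) = -2375 - 1*4121 = -2375 - 4121 = -6496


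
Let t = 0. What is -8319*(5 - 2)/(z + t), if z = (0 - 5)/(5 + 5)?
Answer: 49914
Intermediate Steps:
z = -½ (z = -5/10 = -5*⅒ = -½ ≈ -0.50000)
-8319*(5 - 2)/(z + t) = -8319*(5 - 2)/(-½ + 0) = -24957/(-½) = -24957*(-2) = -8319*(-6) = 49914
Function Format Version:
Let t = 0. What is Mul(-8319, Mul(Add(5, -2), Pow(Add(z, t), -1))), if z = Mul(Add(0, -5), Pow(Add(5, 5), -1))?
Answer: 49914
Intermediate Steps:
z = Rational(-1, 2) (z = Mul(-5, Pow(10, -1)) = Mul(-5, Rational(1, 10)) = Rational(-1, 2) ≈ -0.50000)
Mul(-8319, Mul(Add(5, -2), Pow(Add(z, t), -1))) = Mul(-8319, Mul(Add(5, -2), Pow(Add(Rational(-1, 2), 0), -1))) = Mul(-8319, Mul(3, Pow(Rational(-1, 2), -1))) = Mul(-8319, Mul(3, -2)) = Mul(-8319, -6) = 49914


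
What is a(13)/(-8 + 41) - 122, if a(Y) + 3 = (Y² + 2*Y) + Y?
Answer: -3821/33 ≈ -115.79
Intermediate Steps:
a(Y) = -3 + Y² + 3*Y (a(Y) = -3 + ((Y² + 2*Y) + Y) = -3 + (Y² + 3*Y) = -3 + Y² + 3*Y)
a(13)/(-8 + 41) - 122 = (-3 + 13² + 3*13)/(-8 + 41) - 122 = (-3 + 169 + 39)/33 - 122 = (1/33)*205 - 122 = 205/33 - 122 = -3821/33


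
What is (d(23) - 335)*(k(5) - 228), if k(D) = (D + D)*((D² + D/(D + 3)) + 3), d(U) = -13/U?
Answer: -899147/46 ≈ -19547.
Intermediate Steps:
k(D) = 2*D*(3 + D² + D/(3 + D)) (k(D) = (2*D)*((D² + D/(3 + D)) + 3) = (2*D)*(3 + D² + D/(3 + D)) = 2*D*(3 + D² + D/(3 + D)))
(d(23) - 335)*(k(5) - 228) = (-13/23 - 335)*(2*5*(9 + 5³ + 3*5² + 4*5)/(3 + 5) - 228) = (-13*1/23 - 335)*(2*5*(9 + 125 + 3*25 + 20)/8 - 228) = (-13/23 - 335)*(2*5*(⅛)*(9 + 125 + 75 + 20) - 228) = -7718*(2*5*(⅛)*229 - 228)/23 = -7718*(1145/4 - 228)/23 = -7718/23*233/4 = -899147/46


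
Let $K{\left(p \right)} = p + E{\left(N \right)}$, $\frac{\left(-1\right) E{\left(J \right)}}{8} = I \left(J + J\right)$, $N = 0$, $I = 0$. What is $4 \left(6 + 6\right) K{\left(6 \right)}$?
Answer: $288$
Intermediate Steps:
$E{\left(J \right)} = 0$ ($E{\left(J \right)} = - 8 \cdot 0 \left(J + J\right) = - 8 \cdot 0 \cdot 2 J = \left(-8\right) 0 = 0$)
$K{\left(p \right)} = p$ ($K{\left(p \right)} = p + 0 = p$)
$4 \left(6 + 6\right) K{\left(6 \right)} = 4 \left(6 + 6\right) 6 = 4 \cdot 12 \cdot 6 = 48 \cdot 6 = 288$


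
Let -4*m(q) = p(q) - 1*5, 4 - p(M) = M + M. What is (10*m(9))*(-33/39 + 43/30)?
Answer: 4351/156 ≈ 27.891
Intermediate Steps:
p(M) = 4 - 2*M (p(M) = 4 - (M + M) = 4 - 2*M)
m(q) = 1/4 + q/2 (m(q) = -((4 - 2*q) - 1*5)/4 = -((4 - 2*q) - 5)/4 = -(-1 - 2*q)/4 = 1/4 + q/2)
(10*m(9))*(-33/39 + 43/30) = (10*(1/4 + (1/2)*9))*(-33/39 + 43/30) = (10*(1/4 + 9/2))*(-33*1/39 + 43*(1/30)) = (10*(19/4))*(-11/13 + 43/30) = (95/2)*(229/390) = 4351/156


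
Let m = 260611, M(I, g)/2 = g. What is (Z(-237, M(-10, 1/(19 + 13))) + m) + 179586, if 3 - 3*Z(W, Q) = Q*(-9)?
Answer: 7043171/16 ≈ 4.4020e+5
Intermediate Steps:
M(I, g) = 2*g
Z(W, Q) = 1 + 3*Q (Z(W, Q) = 1 - Q*(-9)/3 = 1 - (-3)*Q = 1 + 3*Q)
(Z(-237, M(-10, 1/(19 + 13))) + m) + 179586 = ((1 + 3*(2/(19 + 13))) + 260611) + 179586 = ((1 + 3*(2/32)) + 260611) + 179586 = ((1 + 3*(2*(1/32))) + 260611) + 179586 = ((1 + 3*(1/16)) + 260611) + 179586 = ((1 + 3/16) + 260611) + 179586 = (19/16 + 260611) + 179586 = 4169795/16 + 179586 = 7043171/16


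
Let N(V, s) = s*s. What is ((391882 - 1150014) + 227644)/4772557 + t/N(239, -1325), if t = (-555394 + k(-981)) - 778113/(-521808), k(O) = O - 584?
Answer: -89190639993007703/208196928879890000 ≈ -0.42840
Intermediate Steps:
k(O) = -584 + O
N(V, s) = s²
t = -13839280179/24848 (t = (-555394 + (-584 - 981)) - 778113/(-521808) = (-555394 - 1565) - 778113*(-1/521808) = -556959 + 37053/24848 = -13839280179/24848 ≈ -5.5696e+5)
((391882 - 1150014) + 227644)/4772557 + t/N(239, -1325) = ((391882 - 1150014) + 227644)/4772557 - 13839280179/(24848*((-1325)²)) = (-758132 + 227644)*(1/4772557) - 13839280179/24848/1755625 = -530488*1/4772557 - 13839280179/24848*1/1755625 = -530488/4772557 - 13839280179/43623770000 = -89190639993007703/208196928879890000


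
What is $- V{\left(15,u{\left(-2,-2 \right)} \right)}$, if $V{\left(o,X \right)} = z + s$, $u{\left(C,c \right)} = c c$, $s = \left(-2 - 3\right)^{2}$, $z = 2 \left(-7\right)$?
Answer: $-11$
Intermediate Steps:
$z = -14$
$s = 25$ ($s = \left(-5\right)^{2} = 25$)
$u{\left(C,c \right)} = c^{2}$
$V{\left(o,X \right)} = 11$ ($V{\left(o,X \right)} = -14 + 25 = 11$)
$- V{\left(15,u{\left(-2,-2 \right)} \right)} = \left(-1\right) 11 = -11$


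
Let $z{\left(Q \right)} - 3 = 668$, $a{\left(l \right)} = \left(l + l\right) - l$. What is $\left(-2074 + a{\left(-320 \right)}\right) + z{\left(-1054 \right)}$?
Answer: $-1723$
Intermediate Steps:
$a{\left(l \right)} = l$ ($a{\left(l \right)} = 2 l - l = l$)
$z{\left(Q \right)} = 671$ ($z{\left(Q \right)} = 3 + 668 = 671$)
$\left(-2074 + a{\left(-320 \right)}\right) + z{\left(-1054 \right)} = \left(-2074 - 320\right) + 671 = -2394 + 671 = -1723$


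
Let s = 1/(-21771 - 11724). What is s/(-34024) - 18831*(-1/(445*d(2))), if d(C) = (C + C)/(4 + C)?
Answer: 6438133678373/101427415320 ≈ 63.475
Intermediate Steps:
s = -1/33495 (s = 1/(-33495) = -1/33495 ≈ -2.9855e-5)
d(C) = 2*C/(4 + C) (d(C) = (2*C)/(4 + C) = 2*C/(4 + C))
s/(-34024) - 18831*(-1/(445*d(2))) = -1/33495/(-34024) - 18831/((-890*2/(4 + 2))) = -1/33495*(-1/34024) - 18831/((-890*2/6)) = 1/1139633880 - 18831/((-890*2/6)) = 1/1139633880 - 18831/((-445*2/3)) = 1/1139633880 - 18831/(-890/3) = 1/1139633880 - 18831*(-3/890) = 1/1139633880 + 56493/890 = 6438133678373/101427415320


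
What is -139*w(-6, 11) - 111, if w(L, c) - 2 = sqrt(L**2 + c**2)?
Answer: -389 - 139*sqrt(157) ≈ -2130.7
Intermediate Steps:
w(L, c) = 2 + sqrt(L**2 + c**2)
-139*w(-6, 11) - 111 = -139*(2 + sqrt((-6)**2 + 11**2)) - 111 = -139*(2 + sqrt(36 + 121)) - 111 = -139*(2 + sqrt(157)) - 111 = (-278 - 139*sqrt(157)) - 111 = -389 - 139*sqrt(157)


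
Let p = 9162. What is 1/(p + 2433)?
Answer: 1/11595 ≈ 8.6244e-5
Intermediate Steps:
1/(p + 2433) = 1/(9162 + 2433) = 1/11595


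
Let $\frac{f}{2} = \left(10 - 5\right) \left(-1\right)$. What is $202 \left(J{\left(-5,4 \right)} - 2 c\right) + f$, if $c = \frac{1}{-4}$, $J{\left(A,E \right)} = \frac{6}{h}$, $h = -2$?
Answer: $-515$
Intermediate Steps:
$J{\left(A,E \right)} = -3$ ($J{\left(A,E \right)} = \frac{6}{-2} = 6 \left(- \frac{1}{2}\right) = -3$)
$c = - \frac{1}{4} \approx -0.25$
$f = -10$ ($f = 2 \left(10 - 5\right) \left(-1\right) = 2 \cdot 5 \left(-1\right) = 2 \left(-5\right) = -10$)
$202 \left(J{\left(-5,4 \right)} - 2 c\right) + f = 202 \left(-3 - - \frac{1}{2}\right) - 10 = 202 \left(-3 + \frac{1}{2}\right) - 10 = 202 \left(- \frac{5}{2}\right) - 10 = -505 - 10 = -515$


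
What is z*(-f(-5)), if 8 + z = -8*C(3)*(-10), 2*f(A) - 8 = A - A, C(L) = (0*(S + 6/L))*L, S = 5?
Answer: 32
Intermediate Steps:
C(L) = 0 (C(L) = (0*(5 + 6/L))*L = 0*L = 0)
f(A) = 4 (f(A) = 4 + (A - A)/2 = 4 + (½)*0 = 4 + 0 = 4)
z = -8 (z = -8 - 8*0*(-10) = -8 + 0*(-10) = -8 + 0 = -8)
z*(-f(-5)) = -(-8)*4 = -8*(-4) = 32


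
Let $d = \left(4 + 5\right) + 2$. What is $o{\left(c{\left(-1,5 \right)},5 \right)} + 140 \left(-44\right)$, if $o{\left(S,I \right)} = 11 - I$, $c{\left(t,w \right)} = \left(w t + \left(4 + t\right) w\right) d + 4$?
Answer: $-6154$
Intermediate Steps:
$d = 11$ ($d = 9 + 2 = 11$)
$c{\left(t,w \right)} = 4 + 11 t w + 11 w \left(4 + t\right)$ ($c{\left(t,w \right)} = \left(w t + \left(4 + t\right) w\right) 11 + 4 = \left(t w + w \left(4 + t\right)\right) 11 + 4 = \left(11 t w + 11 w \left(4 + t\right)\right) + 4 = 4 + 11 t w + 11 w \left(4 + t\right)$)
$o{\left(c{\left(-1,5 \right)},5 \right)} + 140 \left(-44\right) = \left(11 - 5\right) + 140 \left(-44\right) = \left(11 - 5\right) - 6160 = 6 - 6160 = -6154$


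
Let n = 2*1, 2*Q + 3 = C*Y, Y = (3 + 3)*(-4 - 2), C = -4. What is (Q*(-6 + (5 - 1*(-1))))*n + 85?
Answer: 85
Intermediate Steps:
Y = -36 (Y = 6*(-6) = -36)
Q = 141/2 (Q = -3/2 + (-4*(-36))/2 = -3/2 + (1/2)*144 = -3/2 + 72 = 141/2 ≈ 70.500)
n = 2
(Q*(-6 + (5 - 1*(-1))))*n + 85 = (141*(-6 + (5 - 1*(-1)))/2)*2 + 85 = (141*(-6 + (5 + 1))/2)*2 + 85 = (141*(-6 + 6)/2)*2 + 85 = ((141/2)*0)*2 + 85 = 0*2 + 85 = 0 + 85 = 85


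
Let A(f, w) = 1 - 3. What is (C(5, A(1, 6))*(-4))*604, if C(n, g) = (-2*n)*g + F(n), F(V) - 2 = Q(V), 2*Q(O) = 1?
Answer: -54360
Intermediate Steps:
Q(O) = 1/2 (Q(O) = (1/2)*1 = 1/2)
F(V) = 5/2 (F(V) = 2 + 1/2 = 5/2)
A(f, w) = -2
C(n, g) = 5/2 - 2*g*n (C(n, g) = (-2*n)*g + 5/2 = -2*g*n + 5/2 = 5/2 - 2*g*n)
(C(5, A(1, 6))*(-4))*604 = ((5/2 - 2*(-2)*5)*(-4))*604 = ((5/2 + 20)*(-4))*604 = ((45/2)*(-4))*604 = -90*604 = -54360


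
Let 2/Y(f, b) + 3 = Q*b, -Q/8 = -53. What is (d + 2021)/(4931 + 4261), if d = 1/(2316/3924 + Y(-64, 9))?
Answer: 248306779/1128414516 ≈ 0.22005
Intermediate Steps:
Q = 424 (Q = -8*(-53) = 424)
Y(f, b) = 2/(-3 + 424*b)
d = 415617/245521 (d = 1/(2316/3924 + 2/(-3 + 424*9)) = 1/(2316*(1/3924) + 2/(-3 + 3816)) = 1/(193/327 + 2/3813) = 1/(245521/415617) = 415617/245521 ≈ 1.6928)
(d + 2021)/(4931 + 4261) = (415617/245521 + 2021)/(4931 + 4261) = (496613558/245521)/9192 = (496613558/245521)*(1/9192) = 248306779/1128414516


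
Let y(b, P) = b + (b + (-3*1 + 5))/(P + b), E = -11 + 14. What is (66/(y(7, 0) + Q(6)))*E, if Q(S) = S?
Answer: 693/50 ≈ 13.860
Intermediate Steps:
E = 3
y(b, P) = b + (2 + b)/(P + b) (y(b, P) = b + (b + (-3 + 5))/(P + b) = b + (b + 2)/(P + b) = b + (2 + b)/(P + b))
(66/(y(7, 0) + Q(6)))*E = (66/((2 + 7 + 7² + 0*7)/(0 + 7) + 6))*3 = (66/((2 + 7 + 49 + 0)/7 + 6))*3 = (66/((⅐)*58 + 6))*3 = (66/(58/7 + 6))*3 = (66/(100/7))*3 = (66*(7/100))*3 = (231/50)*3 = 693/50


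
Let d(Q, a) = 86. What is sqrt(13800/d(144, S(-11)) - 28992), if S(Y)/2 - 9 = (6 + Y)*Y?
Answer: 2*I*sqrt(13327377)/43 ≈ 169.8*I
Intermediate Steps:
S(Y) = 18 + 2*Y*(6 + Y) (S(Y) = 18 + 2*((6 + Y)*Y) = 18 + 2*(Y*(6 + Y)) = 18 + 2*Y*(6 + Y))
sqrt(13800/d(144, S(-11)) - 28992) = sqrt(13800/86 - 28992) = sqrt(13800*(1/86) - 28992) = sqrt(6900/43 - 28992) = sqrt(-1239756/43) = 2*I*sqrt(13327377)/43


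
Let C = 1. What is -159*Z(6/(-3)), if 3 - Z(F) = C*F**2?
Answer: 159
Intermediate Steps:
Z(F) = 3 - F**2
-159*Z(6/(-3)) = -159*(3 - (6/(-3))**2) = -159*(3 - (-1/3*6)**2) = -159*(3 - 1*(-2)**2) = -159*(3 - 1*4) = -159*(3 - 4) = -159*(-1) = 159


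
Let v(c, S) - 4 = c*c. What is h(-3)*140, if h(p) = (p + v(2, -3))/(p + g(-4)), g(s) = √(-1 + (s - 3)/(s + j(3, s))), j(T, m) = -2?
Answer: -12600/53 - 700*√6/53 ≈ -270.09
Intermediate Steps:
v(c, S) = 4 + c² (v(c, S) = 4 + c*c = 4 + c²)
g(s) = √(-1 + (-3 + s)/(-2 + s)) (g(s) = √(-1 + (s - 3)/(s - 2)) = √(-1 + (-3 + s)/(-2 + s)))
h(p) = (8 + p)/(p + √6/6) (h(p) = (p + (4 + 2²))/(p + √(-1/(-2 - 4))) = (p + (4 + 4))/(p + √(-1/(-6))) = (p + 8)/(p + √(-1*(-⅙))) = (8 + p)/(p + √(⅙)) = (8 + p)/(p + √6/6))
h(-3)*140 = (6*(8 - 3)/(√6 + 6*(-3)))*140 = (6*5/(√6 - 18))*140 = (6*5/(-18 + √6))*140 = (30/(-18 + √6))*140 = 4200/(-18 + √6)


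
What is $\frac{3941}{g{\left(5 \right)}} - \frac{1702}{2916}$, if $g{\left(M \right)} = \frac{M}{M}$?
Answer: $\frac{5745127}{1458} \approx 3940.4$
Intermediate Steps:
$g{\left(M \right)} = 1$
$\frac{3941}{g{\left(5 \right)}} - \frac{1702}{2916} = \frac{3941}{1} - \frac{1702}{2916} = 3941 \cdot 1 - \frac{851}{1458} = 3941 - \frac{851}{1458} = \frac{5745127}{1458}$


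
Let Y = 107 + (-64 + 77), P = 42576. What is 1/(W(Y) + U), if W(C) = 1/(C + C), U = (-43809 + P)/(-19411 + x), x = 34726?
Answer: -245040/18707 ≈ -13.099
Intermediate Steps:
U = -411/5105 (U = (-43809 + 42576)/(-19411 + 34726) = -1233/15315 = -1233*1/15315 = -411/5105 ≈ -0.080509)
Y = 120 (Y = 107 + 13 = 120)
W(C) = 1/(2*C)
1/(W(Y) + U) = 1/((½)/120 - 411/5105) = 1/((½)*(1/120) - 411/5105) = 1/(1/240 - 411/5105) = 1/(-18707/245040) = -245040/18707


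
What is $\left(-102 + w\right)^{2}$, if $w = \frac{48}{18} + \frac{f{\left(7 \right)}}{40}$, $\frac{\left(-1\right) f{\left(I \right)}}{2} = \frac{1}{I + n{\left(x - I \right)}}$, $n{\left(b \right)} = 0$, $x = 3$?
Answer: $\frac{1740808729}{176400} \approx 9868.5$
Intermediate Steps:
$f{\left(I \right)} = - \frac{2}{I}$ ($f{\left(I \right)} = - \frac{2}{I + 0} = - \frac{2}{I}$)
$w = \frac{1117}{420}$ ($w = \frac{48}{18} + \frac{\left(-2\right) \frac{1}{7}}{40} = 48 \cdot \frac{1}{18} + \left(-2\right) \frac{1}{7} \cdot \frac{1}{40} = \frac{8}{3} - \frac{1}{140} = \frac{1117}{420} \approx 2.6595$)
$\left(-102 + w\right)^{2} = \left(-102 + \frac{1117}{420}\right)^{2} = \left(- \frac{41723}{420}\right)^{2} = \frac{1740808729}{176400}$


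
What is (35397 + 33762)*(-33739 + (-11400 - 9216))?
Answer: -3759137445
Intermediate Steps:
(35397 + 33762)*(-33739 + (-11400 - 9216)) = 69159*(-33739 - 20616) = 69159*(-54355) = -3759137445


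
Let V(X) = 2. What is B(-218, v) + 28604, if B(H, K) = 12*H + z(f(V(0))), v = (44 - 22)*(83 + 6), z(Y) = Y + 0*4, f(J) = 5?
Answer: 25993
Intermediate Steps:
z(Y) = Y (z(Y) = Y + 0 = Y)
v = 1958 (v = 22*89 = 1958)
B(H, K) = 5 + 12*H (B(H, K) = 12*H + 5 = 5 + 12*H)
B(-218, v) + 28604 = (5 + 12*(-218)) + 28604 = (5 - 2616) + 28604 = -2611 + 28604 = 25993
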